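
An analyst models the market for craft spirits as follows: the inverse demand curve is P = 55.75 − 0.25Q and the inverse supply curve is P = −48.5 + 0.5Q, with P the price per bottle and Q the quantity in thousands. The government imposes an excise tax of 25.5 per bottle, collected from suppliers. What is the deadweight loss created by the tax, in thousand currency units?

Inverting to Q(P) form: Qd = 223 − 4P; Qs = 2P + 97.
Without the tax, 223 − 4P = 2P + 97 gives 6P = 126, so P* = 21 and Q* = 139.
With the tax collected from suppliers, supply shifts: Qs = 2(P − 25.5) + 97.
New equilibrium: buyers pay 29.5, suppliers receive 4, Q = 105. (Wedge: Pb − Ps = 25.5.)
Quantity falls by |ΔQ| = |139 − 105| = 34.
DWL = ½ · t · |ΔQ| = ½ · 25.5 · 34 = 433.5.

Deadweight loss = 433.5 thousand.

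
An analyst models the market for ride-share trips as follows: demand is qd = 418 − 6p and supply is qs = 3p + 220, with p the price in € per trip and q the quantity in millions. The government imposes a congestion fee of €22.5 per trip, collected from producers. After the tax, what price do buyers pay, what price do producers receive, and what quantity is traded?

Buyers pay €29.5; producers receive €7; quantity = 241.

Before the tax: set 418 − 6p = 3p + 220 → p* = €22, q* = 286.
With the tax collected from producers, supply shifts: qs = 3(p − 22.5) + 220.
Solving gives q = 241 with buyers paying €29.5 and producers receiving €7 (the €22.5 wedge).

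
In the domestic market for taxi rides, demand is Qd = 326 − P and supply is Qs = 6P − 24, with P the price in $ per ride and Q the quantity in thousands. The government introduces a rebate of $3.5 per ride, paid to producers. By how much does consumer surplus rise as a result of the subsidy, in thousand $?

Consumer surplus rises by $832.5 thousand.

Without the subsidy, 326 − P = 6P − 24 gives 7P = 350, so P* = $50 and Q* = 276.
With a per-unit subsidy paid to producers, each receives P + 3.5 per unit sold, so supply becomes Qs = 6(P + 3.5) − 24.
Solving gives Q = 279 with consumers paying $47 and producers receiving $50.5 (the $3.5 wedge).
ΔCS is the trapezoid between Q = 279 and Q = 276 of height $3: ½ · (276 + 279) · 3 = $832.5.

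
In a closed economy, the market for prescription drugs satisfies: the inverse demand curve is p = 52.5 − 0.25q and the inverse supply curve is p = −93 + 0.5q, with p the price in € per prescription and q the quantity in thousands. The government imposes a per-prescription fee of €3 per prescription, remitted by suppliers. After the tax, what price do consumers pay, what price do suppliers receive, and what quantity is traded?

Rewrite in direct form: qd = 210 − 4p and qs = 2p + 186.
Before the tax: set 210 − 4p = 2p + 186 → p* = €4, q* = 194.
With the tax collected from suppliers, supply shifts: qs = 2(p − 3) + 186.
Solving gives q = 190 with consumers paying €5 and suppliers receiving €2 (the €3 wedge).
The less price-elastic side of the market bears the larger share of a per-unit tax.

Consumers pay €5; suppliers receive €2; quantity = 190.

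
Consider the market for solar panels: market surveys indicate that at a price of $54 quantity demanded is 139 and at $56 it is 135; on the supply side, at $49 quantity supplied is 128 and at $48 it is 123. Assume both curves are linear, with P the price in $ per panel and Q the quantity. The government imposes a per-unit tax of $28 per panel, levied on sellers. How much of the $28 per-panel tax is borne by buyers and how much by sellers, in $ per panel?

Demand slope: (135 − 139)/(56 − 54) = -2, so Qd = 247 − 2P.
Supply slope: (123 − 128)/(48 − 49) = 5, so Qs = 5P − 117.
Before the tax: set 247 − 2P = 5P − 117 → P* = $52, Q* = 143.
With the tax collected from sellers, supply shifts: Qs = 5(P − 28) − 117.
New equilibrium: buyers pay $72, sellers receive $44, Q = 103. (Wedge: Pb − Ps = 28.)
Burden on buyers: $20; on sellers: $8. (They sum to $28.)
The less price-elastic side of the market bears the larger share of a per-unit tax.

Buyers bear $20 per panel; sellers bear $8 per panel.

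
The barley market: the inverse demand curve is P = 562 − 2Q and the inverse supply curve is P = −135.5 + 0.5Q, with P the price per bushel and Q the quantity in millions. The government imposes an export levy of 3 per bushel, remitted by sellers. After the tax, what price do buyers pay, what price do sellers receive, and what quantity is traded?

Buyers pay 6.4; sellers receive 3.4; quantity = 277.8.

Inverting to Q(P) form: Qd = 281 − 0.5P; Qs = 2P + 271.
Without the tax, 281 − 0.5P = 2P + 271 gives 2.5P = 10, so P* = 4 and Q* = 279.
With the tax collected from sellers, supply shifts: Qs = 2(P − 3) + 271.
New equilibrium: buyers pay 6.4, sellers receive 3.4, Q = 277.8. (Wedge: Pb − Ps = 3.)
The less price-elastic side of the market bears the larger share of a per-unit tax.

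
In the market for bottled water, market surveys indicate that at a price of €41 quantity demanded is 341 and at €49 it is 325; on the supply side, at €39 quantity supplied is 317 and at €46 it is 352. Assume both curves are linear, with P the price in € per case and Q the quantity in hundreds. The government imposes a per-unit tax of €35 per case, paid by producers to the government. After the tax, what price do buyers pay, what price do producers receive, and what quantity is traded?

Buyers pay €68; producers receive €33; quantity = 287.

Demand slope: (325 − 341)/(49 − 41) = -2, so Qd = 423 − 2P.
Supply slope: (352 − 317)/(46 − 39) = 5, so Qs = 5P + 122.
Before the tax: set 423 − 2P = 5P + 122 → P* = €43, Q* = 337.
With the tax collected from producers, supply shifts: Qs = 5(P − 35) + 122.
New equilibrium: buyers pay €68, producers receive €33, Q = 287. (Wedge: Pb − Ps = 35.)
The less price-elastic side of the market bears the larger share of a per-unit tax.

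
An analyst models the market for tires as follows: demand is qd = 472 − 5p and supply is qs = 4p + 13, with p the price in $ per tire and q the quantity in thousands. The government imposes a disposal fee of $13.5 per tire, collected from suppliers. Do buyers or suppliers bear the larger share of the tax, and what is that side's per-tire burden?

Before the tax: set 472 − 5p = 4p + 13 → p* = $51, q* = 217.
With the tax collected from suppliers, supply shifts: qs = 4(p − 13.5) + 13.
New equilibrium: buyers pay $57, suppliers receive $43.5, q = 187. (Wedge: pb − ps = 13.5.)
Per-tire burden: buyers $6, suppliers $7.5.
Suppliers take the larger share because supply is less price-elastic here (demand slope 5 vs supply slope 4).

Suppliers bear the larger share: $7.5 per tire.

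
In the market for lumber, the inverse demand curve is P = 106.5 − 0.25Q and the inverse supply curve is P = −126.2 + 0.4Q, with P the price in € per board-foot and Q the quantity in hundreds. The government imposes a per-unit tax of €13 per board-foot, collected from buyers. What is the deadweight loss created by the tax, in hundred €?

Deadweight loss = €130 hundred.

Rewrite in direct form: Qd = 426 − 4P and Qs = 2.5P + 315.5.
Without the tax, 426 − 4P = 2.5P + 315.5 gives 6.5P = 110.5, so P* = €17 and Q* = 358.
With the tax collected from buyers, demand (in seller-price terms) shifts: Qd = 426 − 4(P + 13).
New equilibrium: buyers pay €22, sellers receive €9, Q = 338. (Wedge: Pb − Ps = 13.)
Quantity falls by |ΔQ| = |358 − 338| = 20.
DWL = ½ · t · |ΔQ| = ½ · 13 · 20 = €130.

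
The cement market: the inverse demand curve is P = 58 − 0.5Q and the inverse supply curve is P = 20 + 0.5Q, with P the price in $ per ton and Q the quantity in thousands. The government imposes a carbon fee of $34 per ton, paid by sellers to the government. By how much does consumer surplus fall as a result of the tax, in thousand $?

Inverting to Q(P) form: Qd = 116 − 2P; Qs = 2P − 40.
Without the tax, 116 − 2P = 2P − 40 gives 4P = 156, so P* = $39 and Q* = 38.
With the tax collected from sellers, supply shifts: Qs = 2(P − 34) − 40.
Solving gives Q = 4 with consumers paying $56 and sellers receiving $22 (the $34 wedge).
ΔCS is the trapezoid between Q = 4 and Q = 38 of height $17: ½ · (38 + 4) · 17 = $357.

Consumer surplus falls by $357 thousand.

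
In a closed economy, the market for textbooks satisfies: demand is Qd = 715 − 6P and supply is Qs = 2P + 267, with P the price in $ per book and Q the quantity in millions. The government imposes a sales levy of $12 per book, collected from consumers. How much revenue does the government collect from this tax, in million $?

Without the tax, 715 − 6P = 2P + 267 gives 8P = 448, so P* = $56 and Q* = 379.
With the tax collected from consumers, demand (in seller-price terms) shifts: Qd = 715 − 6(P + 12).
New equilibrium: consumers pay $59, producers receive $47, Q = 361. (Wedge: Pb − Ps = 12.)
Revenue = t · Q = 12 · 361 = $4332.

Tax revenue = $4332 million.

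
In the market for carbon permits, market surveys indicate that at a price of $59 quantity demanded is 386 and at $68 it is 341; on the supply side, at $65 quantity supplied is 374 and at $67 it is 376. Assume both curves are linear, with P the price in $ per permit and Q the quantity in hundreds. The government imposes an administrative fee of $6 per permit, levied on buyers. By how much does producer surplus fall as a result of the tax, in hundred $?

Demand slope: (341 − 386)/(68 − 59) = -5, so Qd = 681 − 5P.
Supply slope: (376 − 374)/(67 − 65) = 1, so Qs = P + 309.
Without the tax, 681 − 5P = P + 309 gives 6P = 372, so P* = $62 and Q* = 371.
With the tax collected from buyers, demand (in seller-price terms) shifts: Qd = 681 − 5(P + 6).
Solving gives Q = 366 with buyers paying $63 and suppliers receiving $57 (the $6 wedge).
ΔPS is the trapezoid between Q = 366 and Q = 371 of height $5: ½ · (371 + 366) · 5 = $1842.5.

Producer surplus falls by $1842.5 hundred.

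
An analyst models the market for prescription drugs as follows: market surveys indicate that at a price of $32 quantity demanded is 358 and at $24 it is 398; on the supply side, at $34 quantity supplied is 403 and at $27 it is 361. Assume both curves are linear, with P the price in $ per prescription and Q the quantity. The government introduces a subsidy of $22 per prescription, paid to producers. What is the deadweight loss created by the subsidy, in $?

Demand slope: (398 − 358)/(24 − 32) = -5, so Qd = 518 − 5P.
Supply slope: (361 − 403)/(27 − 34) = 6, so Qs = 6P + 199.
Without the subsidy, 518 − 5P = 6P + 199 gives 11P = 319, so P* = $29 and Q* = 373.
With a per-unit subsidy paid to producers, each receives P + 22 per unit sold, so supply becomes Qs = 6(P + 22) + 199.
New equilibrium: consumers pay $17, producers receive $39, Q = 433. (Wedge: Pb − Ps = −22.)
Quantity rises by |ΔQ| = |373 − 433| = 60.
DWL = ½ · t · |ΔQ| = ½ · 22 · 60 = $660.

Deadweight loss = $660.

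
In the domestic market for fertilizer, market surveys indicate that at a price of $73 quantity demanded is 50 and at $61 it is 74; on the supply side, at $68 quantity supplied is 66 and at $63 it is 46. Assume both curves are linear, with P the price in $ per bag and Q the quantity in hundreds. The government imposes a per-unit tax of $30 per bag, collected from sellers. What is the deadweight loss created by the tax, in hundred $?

Deadweight loss = $600 hundred.

Demand slope: (74 − 50)/(61 − 73) = -2, so Qd = 196 − 2P.
Supply slope: (46 − 66)/(63 − 68) = 4, so Qs = 4P − 206.
Before the tax: set 196 − 2P = 4P − 206 → P* = $67, Q* = 62.
With the tax collected from sellers, supply shifts: Qs = 4(P − 30) − 206.
Solving gives Q = 22 with buyers paying $87 and sellers receiving $57 (the $30 wedge).
Quantity falls by |ΔQ| = |62 − 22| = 40.
DWL = ½ · t · |ΔQ| = ½ · 30 · 40 = $600.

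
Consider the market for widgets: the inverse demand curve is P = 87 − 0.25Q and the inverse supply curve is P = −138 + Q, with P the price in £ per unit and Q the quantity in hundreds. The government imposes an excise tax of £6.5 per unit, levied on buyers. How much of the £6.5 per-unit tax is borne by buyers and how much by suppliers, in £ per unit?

Inverting to Q(P) form: Qd = 348 − 4P; Qs = P + 138.
Without the tax, 348 − 4P = P + 138 gives 5P = 210, so P* = £42 and Q* = 180.
With the tax collected from buyers, demand (in seller-price terms) shifts: Qd = 348 − 4(P + 6.5).
Solving gives Q = 174.8 with buyers paying £43.3 and suppliers receiving £36.8 (the £6.5 wedge).
Burden on buyers: £1.3; on suppliers: £5.2. (They sum to £6.5.)
The less price-elastic side of the market bears the larger share of a per-unit tax.

Buyers bear £1.3 per unit; suppliers bear £5.2 per unit.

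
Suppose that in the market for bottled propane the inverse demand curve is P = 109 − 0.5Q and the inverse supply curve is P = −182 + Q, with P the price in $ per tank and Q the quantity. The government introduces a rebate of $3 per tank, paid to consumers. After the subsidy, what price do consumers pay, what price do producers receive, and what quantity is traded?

Consumers pay $11; producers receive $14; quantity = 196.

Inverting to Q(P) form: Qd = 218 − 2P; Qs = P + 182.
Before the subsidy: set 218 − 2P = P + 182 → P* = $12, Q* = 194.
With a per-unit subsidy paid to consumers, each effectively pays P − 3, so demand becomes Qd = 218 − 2(P − 3).
Solving gives Q = 196 with consumers paying $11 and producers receiving $14 (the $3 wedge).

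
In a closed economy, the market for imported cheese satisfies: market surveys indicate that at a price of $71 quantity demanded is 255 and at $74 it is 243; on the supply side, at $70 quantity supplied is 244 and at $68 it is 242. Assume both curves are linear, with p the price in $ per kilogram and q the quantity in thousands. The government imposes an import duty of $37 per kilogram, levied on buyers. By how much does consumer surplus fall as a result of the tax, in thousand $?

Consumer surplus falls by $1718.28 thousand.

Demand slope: (243 − 255)/(74 − 71) = -4, so qd = 539 − 4p.
Supply slope: (242 − 244)/(68 − 70) = 1, so qs = p + 174.
Before the tax: set 539 − 4p = p + 174 → p* = $73, q* = 247.
With the tax collected from buyers, demand (in seller-price terms) shifts: qd = 539 − 4(p + 37).
Solving gives q = 217.4 with buyers paying $80.4 and suppliers receiving $43.4 (the $37 wedge).
ΔCS is the trapezoid between Q = 217.4 and Q = 247 of height $7.4: ½ · (247 + 217.4) · 7.4 = $1718.28.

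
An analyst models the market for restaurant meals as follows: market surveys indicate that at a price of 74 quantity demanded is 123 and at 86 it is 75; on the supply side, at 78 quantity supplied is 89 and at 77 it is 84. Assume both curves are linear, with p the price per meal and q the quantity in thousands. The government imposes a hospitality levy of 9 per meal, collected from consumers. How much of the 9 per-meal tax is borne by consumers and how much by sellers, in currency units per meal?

Consumers bear 5 per meal; sellers bear 4 per meal.

Demand slope: (75 − 123)/(86 − 74) = -4, so qd = 419 − 4p.
Supply slope: (84 − 89)/(77 − 78) = 5, so qs = 5p − 301.
Without the tax, 419 − 4p = 5p − 301 gives 9p = 720, so p* = 80 and q* = 99.
With the tax collected from consumers, demand (in seller-price terms) shifts: qd = 419 − 4(p + 9).
Solving gives q = 79 with consumers paying 85 and sellers receiving 76 (the 9 wedge).
Burden on consumers: 5; on sellers: 4. (They sum to 9.)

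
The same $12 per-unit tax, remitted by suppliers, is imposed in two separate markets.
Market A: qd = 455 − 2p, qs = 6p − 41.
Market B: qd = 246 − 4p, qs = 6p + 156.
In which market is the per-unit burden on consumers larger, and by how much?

Market A: pre-tax p* = $62, q* = 331; post-tax q = 313; per-unit burden on consumers = $9.
Market B: pre-tax p* = $9, q* = 210; post-tax q = 181.2; per-unit burden on consumers = $7.2.
Difference: $9 vs $7.2 → market A is larger by $1.8.

Market A, by $1.8.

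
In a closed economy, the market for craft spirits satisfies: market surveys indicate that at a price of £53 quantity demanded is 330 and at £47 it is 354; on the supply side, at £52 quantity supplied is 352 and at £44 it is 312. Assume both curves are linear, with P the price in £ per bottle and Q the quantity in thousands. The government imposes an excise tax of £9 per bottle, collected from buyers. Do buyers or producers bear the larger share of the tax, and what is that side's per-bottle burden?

Buyers bear the larger share: £5 per bottle.

Demand slope: (354 − 330)/(47 − 53) = -4, so Qd = 542 − 4P.
Supply slope: (312 − 352)/(44 − 52) = 5, so Qs = 5P + 92.
Without the tax, 542 − 4P = 5P + 92 gives 9P = 450, so P* = £50 and Q* = 342.
With the tax collected from buyers, demand (in seller-price terms) shifts: Qd = 542 − 4(P + 9).
New equilibrium: buyers pay £55, producers receive £46, Q = 322. (Wedge: Pb − Ps = 9.)
Per-bottle burden: buyers £5, producers £4.
Buyers take the larger share because demand is less price-elastic here (demand slope 4 vs supply slope 5).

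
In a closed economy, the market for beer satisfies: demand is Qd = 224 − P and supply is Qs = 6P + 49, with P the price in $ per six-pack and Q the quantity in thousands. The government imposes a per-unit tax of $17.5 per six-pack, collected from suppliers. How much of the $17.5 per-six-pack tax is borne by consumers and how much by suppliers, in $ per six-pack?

Consumers bear $15 per six-pack; suppliers bear $2.5 per six-pack.

Before the tax: set 224 − P = 6P + 49 → P* = $25, Q* = 199.
With the tax collected from suppliers, supply shifts: Qs = 6(P − 17.5) + 49.
Solving gives Q = 184 with consumers paying $40 and suppliers receiving $22.5 (the $17.5 wedge).
Burden on consumers: $15; on suppliers: $2.5. (They sum to $17.5.)
The less price-elastic side of the market bears the larger share of a per-unit tax.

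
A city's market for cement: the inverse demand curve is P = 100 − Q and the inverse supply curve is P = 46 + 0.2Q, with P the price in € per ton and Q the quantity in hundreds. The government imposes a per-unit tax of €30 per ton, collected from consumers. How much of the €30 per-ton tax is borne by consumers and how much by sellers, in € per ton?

Consumers bear €25 per ton; sellers bear €5 per ton.

Inverting to Q(P) form: Qd = 100 − P; Qs = 5P − 230.
Without the tax, 100 − P = 5P − 230 gives 6P = 330, so P* = €55 and Q* = 45.
With the tax collected from consumers, demand (in seller-price terms) shifts: Qd = 100 − (P + 30).
New equilibrium: consumers pay €80, sellers receive €50, Q = 20. (Wedge: Pb − Ps = 30.)
Burden on consumers: €25; on sellers: €5. (They sum to €30.)
The less price-elastic side of the market bears the larger share of a per-unit tax.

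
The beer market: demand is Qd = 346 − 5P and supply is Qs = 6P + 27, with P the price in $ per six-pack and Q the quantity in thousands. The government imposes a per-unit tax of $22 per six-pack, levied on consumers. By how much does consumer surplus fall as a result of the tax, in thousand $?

Consumer surplus falls by $2052 thousand.

Without the tax, 346 − 5P = 6P + 27 gives 11P = 319, so P* = $29 and Q* = 201.
With the tax collected from consumers, demand (in seller-price terms) shifts: Qd = 346 − 5(P + 22).
New equilibrium: consumers pay $41, sellers receive $19, Q = 141. (Wedge: Pb − Ps = 22.)
ΔCS is the trapezoid between Q = 141 and Q = 201 of height $12: ½ · (201 + 141) · 12 = $2052.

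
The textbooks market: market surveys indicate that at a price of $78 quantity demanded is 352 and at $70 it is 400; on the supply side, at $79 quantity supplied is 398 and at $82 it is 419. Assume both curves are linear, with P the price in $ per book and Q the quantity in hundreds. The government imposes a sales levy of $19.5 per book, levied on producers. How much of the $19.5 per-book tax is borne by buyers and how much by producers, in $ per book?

Demand slope: (400 − 352)/(70 − 78) = -6, so Qd = 820 − 6P.
Supply slope: (419 − 398)/(82 − 79) = 7, so Qs = 7P − 155.
Before the tax: set 820 − 6P = 7P − 155 → P* = $75, Q* = 370.
With the tax collected from producers, supply shifts: Qs = 7(P − 19.5) − 155.
New equilibrium: buyers pay $85.5, producers receive $66, Q = 307. (Wedge: Pb − Ps = 19.5.)
Burden on buyers: $10.5; on producers: $9. (They sum to $19.5.)

Buyers bear $10.5 per book; producers bear $9 per book.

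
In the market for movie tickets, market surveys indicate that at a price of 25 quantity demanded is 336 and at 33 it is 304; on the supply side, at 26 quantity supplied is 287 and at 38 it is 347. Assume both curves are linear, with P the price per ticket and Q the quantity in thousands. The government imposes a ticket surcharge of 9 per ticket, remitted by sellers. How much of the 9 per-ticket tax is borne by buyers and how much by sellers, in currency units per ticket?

Buyers bear 5 per ticket; sellers bear 4 per ticket.

Demand slope: (304 − 336)/(33 − 25) = -4, so Qd = 436 − 4P.
Supply slope: (347 − 287)/(38 − 26) = 5, so Qs = 5P + 157.
Before the tax: set 436 − 4P = 5P + 157 → P* = 31, Q* = 312.
With the tax collected from sellers, supply shifts: Qs = 5(P − 9) + 157.
Solving gives Q = 292 with buyers paying 36 and sellers receiving 27 (the 9 wedge).
Burden on buyers: 5; on sellers: 4. (They sum to 9.)
The less price-elastic side of the market bears the larger share of a per-unit tax.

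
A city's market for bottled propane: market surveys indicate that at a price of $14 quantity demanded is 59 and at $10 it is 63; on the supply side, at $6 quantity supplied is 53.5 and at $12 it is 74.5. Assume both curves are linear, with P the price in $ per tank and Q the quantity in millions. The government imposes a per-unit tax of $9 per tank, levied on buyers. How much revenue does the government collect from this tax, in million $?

Tax revenue = $513 million.

Demand slope: (63 − 59)/(10 − 14) = -1, so Qd = 73 − P.
Supply slope: (74.5 − 53.5)/(12 − 6) = 3.5, so Qs = 3.5P + 32.5.
Before the tax: set 73 − P = 3.5P + 32.5 → P* = $9, Q* = 64.
With the tax collected from buyers, demand (in seller-price terms) shifts: Qd = 73 − (P + 9).
New equilibrium: buyers pay $16, sellers receive $7, Q = 57. (Wedge: Pb − Ps = 9.)
Revenue = t · Q = 9 · 57 = $513.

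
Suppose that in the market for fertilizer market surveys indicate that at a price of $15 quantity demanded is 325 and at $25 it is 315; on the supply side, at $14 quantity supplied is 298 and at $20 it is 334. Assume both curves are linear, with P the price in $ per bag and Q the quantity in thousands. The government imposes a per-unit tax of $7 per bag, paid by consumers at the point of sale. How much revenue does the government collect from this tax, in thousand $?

Demand slope: (315 − 325)/(25 − 15) = -1, so Qd = 340 − P.
Supply slope: (334 − 298)/(20 − 14) = 6, so Qs = 6P + 214.
Without the tax, 340 − P = 6P + 214 gives 7P = 126, so P* = $18 and Q* = 322.
With the tax collected from consumers, demand (in seller-price terms) shifts: Qd = 340 − (P + 7).
Solving gives Q = 316 with consumers paying $24 and sellers receiving $17 (the $7 wedge).
Revenue = t · Q = 7 · 316 = $2212.

Tax revenue = $2212 thousand.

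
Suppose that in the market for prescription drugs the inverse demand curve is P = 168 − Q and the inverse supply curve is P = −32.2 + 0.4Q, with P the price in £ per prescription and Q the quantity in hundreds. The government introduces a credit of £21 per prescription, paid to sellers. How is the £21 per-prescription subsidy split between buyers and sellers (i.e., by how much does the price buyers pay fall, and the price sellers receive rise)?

Inverting to Q(P) form: Qd = 168 − P; Qs = 2.5P + 80.5.
Without the subsidy, 168 − P = 2.5P + 80.5 gives 3.5P = 87.5, so P* = £25 and Q* = 143.
With a per-unit subsidy paid to sellers, each receives P + 21 per unit sold, so supply becomes Qs = 2.5(P + 21) + 80.5.
New equilibrium: buyers pay £10, sellers receive £31, Q = 158. (Wedge: Pb − Ps = −21.)
Gain to buyers: £15; to sellers: £6. (They sum to £21.)

Buyers gain £15 per prescription; sellers gain £6 per prescription.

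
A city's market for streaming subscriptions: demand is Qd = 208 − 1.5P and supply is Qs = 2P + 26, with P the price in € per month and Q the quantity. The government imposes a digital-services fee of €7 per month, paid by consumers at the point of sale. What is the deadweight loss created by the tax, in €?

Deadweight loss = €21.

Before the tax: set 208 − 1.5P = 2P + 26 → P* = €52, Q* = 130.
With the tax collected from consumers, demand (in seller-price terms) shifts: Qd = 208 − 1.5(P + 7).
New equilibrium: consumers pay €56, producers receive €49, Q = 124. (Wedge: Pb − Ps = 7.)
Quantity falls by |ΔQ| = |130 − 124| = 6.
DWL = ½ · t · |ΔQ| = ½ · 7 · 6 = €21.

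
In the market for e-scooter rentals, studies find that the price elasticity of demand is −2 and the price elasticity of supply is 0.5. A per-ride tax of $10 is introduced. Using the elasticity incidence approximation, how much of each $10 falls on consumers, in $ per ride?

Incidence ratio: consumers' share ≈ εs / (εs + |εd|) = 0.5 / (0.5 + 2) = 0.2.
So consumers bear ≈ 0.2 × $10 = $2; producers bear $8.

Consumers bear ≈ $2 per ride.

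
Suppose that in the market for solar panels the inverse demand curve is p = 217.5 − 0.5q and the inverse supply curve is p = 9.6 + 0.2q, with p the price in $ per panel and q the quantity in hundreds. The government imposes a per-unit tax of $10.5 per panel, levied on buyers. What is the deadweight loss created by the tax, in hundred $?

Deadweight loss = $78.75 hundred.

Rewrite in direct form: qd = 435 − 2p and qs = 5p − 48.
Before the tax: set 435 − 2p = 5p − 48 → p* = $69, q* = 297.
With the tax collected from buyers, demand (in seller-price terms) shifts: qd = 435 − 2(p + 10.5).
Solving gives q = 282 with buyers paying $76.5 and producers receiving $66 (the $10.5 wedge).
Quantity falls by |ΔQ| = |297 − 282| = 15.
DWL = ½ · t · |ΔQ| = ½ · 10.5 · 15 = $78.75.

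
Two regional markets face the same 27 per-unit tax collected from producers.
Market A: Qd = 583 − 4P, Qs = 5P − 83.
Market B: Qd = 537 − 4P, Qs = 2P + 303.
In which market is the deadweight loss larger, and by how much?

Market A: pre-tax P* = 74, Q* = 287; post-tax Q = 227; deadweight loss = 810.
Market B: pre-tax P* = 39, Q* = 381; post-tax Q = 345; deadweight loss = 486.
Difference: 810 vs 486 → market A is larger by 324.

Market A, by 324.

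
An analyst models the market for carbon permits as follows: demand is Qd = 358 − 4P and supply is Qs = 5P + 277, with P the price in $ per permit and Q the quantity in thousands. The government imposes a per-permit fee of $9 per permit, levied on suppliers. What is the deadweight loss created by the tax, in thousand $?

Without the tax, 358 − 4P = 5P + 277 gives 9P = 81, so P* = $9 and Q* = 322.
With the tax collected from suppliers, supply shifts: Qs = 5(P − 9) + 277.
New equilibrium: consumers pay $14, suppliers receive $5, Q = 302. (Wedge: Pb − Ps = 9.)
Quantity falls by |ΔQ| = |322 − 302| = 20.
DWL = ½ · t · |ΔQ| = ½ · 9 · 20 = $90.

Deadweight loss = $90 thousand.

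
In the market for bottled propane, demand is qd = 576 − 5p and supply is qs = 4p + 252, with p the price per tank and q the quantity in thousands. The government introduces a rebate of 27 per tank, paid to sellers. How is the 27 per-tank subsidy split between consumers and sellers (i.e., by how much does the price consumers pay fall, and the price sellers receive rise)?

Without the subsidy, 576 − 5p = 4p + 252 gives 9p = 324, so p* = 36 and q* = 396.
With a per-unit subsidy paid to sellers, each receives p + 27 per unit sold, so supply becomes qs = 4(p + 27) + 252.
New equilibrium: consumers pay 24, sellers receive 51, q = 456. (Wedge: pb − ps = −27.)
Gain to consumers: 12; to sellers: 15. (They sum to 27.)

Consumers gain 12 per tank; sellers gain 15 per tank.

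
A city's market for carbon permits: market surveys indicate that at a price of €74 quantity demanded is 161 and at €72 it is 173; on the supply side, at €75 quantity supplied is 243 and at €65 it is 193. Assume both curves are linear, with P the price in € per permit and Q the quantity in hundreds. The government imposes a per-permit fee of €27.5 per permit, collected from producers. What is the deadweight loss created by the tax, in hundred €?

Deadweight loss = €1031.25 hundred.

Demand slope: (173 − 161)/(72 − 74) = -6, so Qd = 605 − 6P.
Supply slope: (193 − 243)/(65 − 75) = 5, so Qs = 5P − 132.
Without the tax, 605 − 6P = 5P − 132 gives 11P = 737, so P* = €67 and Q* = 203.
With the tax collected from producers, supply shifts: Qs = 5(P − 27.5) − 132.
New equilibrium: buyers pay €79.5, producers receive €52, Q = 128. (Wedge: Pb − Ps = 27.5.)
Quantity falls by |ΔQ| = |203 − 128| = 75.
DWL = ½ · t · |ΔQ| = ½ · 27.5 · 75 = €1031.25.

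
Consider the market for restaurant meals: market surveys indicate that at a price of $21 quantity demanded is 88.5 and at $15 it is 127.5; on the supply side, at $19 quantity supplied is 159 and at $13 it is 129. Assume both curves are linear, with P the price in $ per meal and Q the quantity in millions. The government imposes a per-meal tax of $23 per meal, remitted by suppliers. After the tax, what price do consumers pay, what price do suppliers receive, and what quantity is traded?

Consumers pay $24; suppliers receive $1; quantity = 69.

Demand slope: (127.5 − 88.5)/(15 − 21) = -6.5, so Qd = 225 − 6.5P.
Supply slope: (129 − 159)/(13 − 19) = 5, so Qs = 5P + 64.
Without the tax, 225 − 6.5P = 5P + 64 gives 11.5P = 161, so P* = $14 and Q* = 134.
With the tax collected from suppliers, supply shifts: Qs = 5(P − 23) + 64.
New equilibrium: consumers pay $24, suppliers receive $1, Q = 69. (Wedge: Pb − Ps = 23.)
The less price-elastic side of the market bears the larger share of a per-unit tax.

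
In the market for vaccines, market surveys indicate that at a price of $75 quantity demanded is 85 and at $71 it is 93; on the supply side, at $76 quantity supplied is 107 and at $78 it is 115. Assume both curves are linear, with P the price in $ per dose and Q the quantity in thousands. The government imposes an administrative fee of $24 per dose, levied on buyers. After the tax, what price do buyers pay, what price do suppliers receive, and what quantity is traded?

Buyers pay $88; suppliers receive $64; quantity = 59.

Demand slope: (93 − 85)/(71 − 75) = -2, so Qd = 235 − 2P.
Supply slope: (115 − 107)/(78 − 76) = 4, so Qs = 4P − 197.
Without the tax, 235 − 2P = 4P − 197 gives 6P = 432, so P* = $72 and Q* = 91.
With the tax collected from buyers, demand (in seller-price terms) shifts: Qd = 235 − 2(P + 24).
Solving gives Q = 59 with buyers paying $88 and suppliers receiving $64 (the $24 wedge).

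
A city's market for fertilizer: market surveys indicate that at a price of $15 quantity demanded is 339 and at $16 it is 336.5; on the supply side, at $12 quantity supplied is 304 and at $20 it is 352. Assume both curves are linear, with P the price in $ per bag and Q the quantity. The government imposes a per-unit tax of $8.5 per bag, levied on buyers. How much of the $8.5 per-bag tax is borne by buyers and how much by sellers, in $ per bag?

Demand slope: (336.5 − 339)/(16 − 15) = -2.5, so Qd = 376.5 − 2.5P.
Supply slope: (352 − 304)/(20 − 12) = 6, so Qs = 6P + 232.
Before the tax: set 376.5 − 2.5P = 6P + 232 → P* = $17, Q* = 334.
With the tax collected from buyers, demand (in seller-price terms) shifts: Qd = 376.5 − 2.5(P + 8.5).
New equilibrium: buyers pay $23, sellers receive $14.5, Q = 319. (Wedge: Pb − Ps = 8.5.)
Burden on buyers: $6; on sellers: $2.5. (They sum to $8.5.)

Buyers bear $6 per bag; sellers bear $2.5 per bag.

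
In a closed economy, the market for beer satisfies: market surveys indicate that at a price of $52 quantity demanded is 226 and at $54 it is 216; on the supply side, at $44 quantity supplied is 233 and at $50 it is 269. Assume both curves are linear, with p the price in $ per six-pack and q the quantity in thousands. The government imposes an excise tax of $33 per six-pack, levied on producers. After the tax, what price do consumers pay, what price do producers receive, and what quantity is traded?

Consumers pay $65; producers receive $32; quantity = 161.

Demand slope: (216 − 226)/(54 − 52) = -5, so qd = 486 − 5p.
Supply slope: (269 − 233)/(50 − 44) = 6, so qs = 6p − 31.
Before the tax: set 486 − 5p = 6p − 31 → p* = $47, q* = 251.
With the tax collected from producers, supply shifts: qs = 6(p − 33) − 31.
New equilibrium: consumers pay $65, producers receive $32, q = 161. (Wedge: pb − ps = 33.)
The less price-elastic side of the market bears the larger share of a per-unit tax.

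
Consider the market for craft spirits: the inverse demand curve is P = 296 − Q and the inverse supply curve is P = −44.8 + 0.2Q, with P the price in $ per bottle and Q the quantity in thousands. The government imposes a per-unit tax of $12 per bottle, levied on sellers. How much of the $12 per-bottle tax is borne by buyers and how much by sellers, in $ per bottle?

Buyers bear $10 per bottle; sellers bear $2 per bottle.

Inverting to Q(P) form: Qd = 296 − P; Qs = 5P + 224.
Before the tax: set 296 − P = 5P + 224 → P* = $12, Q* = 284.
With the tax collected from sellers, supply shifts: Qs = 5(P − 12) + 224.
New equilibrium: buyers pay $22, sellers receive $10, Q = 274. (Wedge: Pb − Ps = 12.)
Burden on buyers: $10; on sellers: $2. (They sum to $12.)
The less price-elastic side of the market bears the larger share of a per-unit tax.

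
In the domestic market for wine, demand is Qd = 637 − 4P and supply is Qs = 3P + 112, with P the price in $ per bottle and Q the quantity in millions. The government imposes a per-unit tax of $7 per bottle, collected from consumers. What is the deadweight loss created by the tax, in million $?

Without the tax, 637 − 4P = 3P + 112 gives 7P = 525, so P* = $75 and Q* = 337.
With the tax collected from consumers, demand (in seller-price terms) shifts: Qd = 637 − 4(P + 7).
Solving gives Q = 325 with consumers paying $78 and sellers receiving $71 (the $7 wedge).
Quantity falls by |ΔQ| = |337 − 325| = 12.
DWL = ½ · t · |ΔQ| = ½ · 7 · 12 = $42.

Deadweight loss = $42 million.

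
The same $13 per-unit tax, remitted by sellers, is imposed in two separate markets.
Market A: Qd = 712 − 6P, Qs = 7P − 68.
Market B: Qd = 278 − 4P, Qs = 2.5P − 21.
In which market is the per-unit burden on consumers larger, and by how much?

Market A, by $2.

Market A: pre-tax P* = $60, Q* = 352; post-tax Q = 310; per-unit burden on consumers = $7.
Market B: pre-tax P* = $46, Q* = 94; post-tax Q = 74; per-unit burden on consumers = $5.
Difference: $7 vs $5 → market A is larger by $2.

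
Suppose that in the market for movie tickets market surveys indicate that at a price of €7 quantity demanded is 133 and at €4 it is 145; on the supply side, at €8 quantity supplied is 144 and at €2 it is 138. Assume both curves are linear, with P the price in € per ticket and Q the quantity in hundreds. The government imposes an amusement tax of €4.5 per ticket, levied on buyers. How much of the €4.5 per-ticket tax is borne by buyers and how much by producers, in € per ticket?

Demand slope: (145 − 133)/(4 − 7) = -4, so Qd = 161 − 4P.
Supply slope: (138 − 144)/(2 − 8) = 1, so Qs = P + 136.
Without the tax, 161 − 4P = P + 136 gives 5P = 25, so P* = €5 and Q* = 141.
With the tax collected from buyers, demand (in seller-price terms) shifts: Qd = 161 − 4(P + 4.5).
Solving gives Q = 137.4 with buyers paying €5.9 and producers receiving €1.4 (the €4.5 wedge).
Burden on buyers: €0.9; on producers: €3.6. (They sum to €4.5.)

Buyers bear €0.9 per ticket; producers bear €3.6 per ticket.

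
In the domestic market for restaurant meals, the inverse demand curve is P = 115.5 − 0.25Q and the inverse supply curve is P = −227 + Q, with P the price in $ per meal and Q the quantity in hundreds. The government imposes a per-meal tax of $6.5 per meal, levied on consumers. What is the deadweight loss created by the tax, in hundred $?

Rewrite in direct form: Qd = 462 − 4P and Qs = P + 227.
Without the tax, 462 − 4P = P + 227 gives 5P = 235, so P* = $47 and Q* = 274.
With the tax collected from consumers, demand (in seller-price terms) shifts: Qd = 462 − 4(P + 6.5).
New equilibrium: consumers pay $48.3, producers receive $41.8, Q = 268.8. (Wedge: Pb − Ps = 6.5.)
Quantity falls by |ΔQ| = |274 − 268.8| = 5.2.
DWL = ½ · t · |ΔQ| = ½ · 6.5 · 5.2 = $16.9.

Deadweight loss = $16.9 hundred.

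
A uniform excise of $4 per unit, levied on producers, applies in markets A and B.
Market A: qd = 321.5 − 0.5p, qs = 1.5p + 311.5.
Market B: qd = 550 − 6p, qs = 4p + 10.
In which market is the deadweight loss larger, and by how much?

Market A: pre-tax p* = $5, q* = 319; post-tax q = 317.5; deadweight loss = $3.
Market B: pre-tax p* = $54, q* = 226; post-tax q = 216.4; deadweight loss = $19.2.
Difference: $3 vs $19.2 → market B is larger by $16.2.

Market B, by $16.2.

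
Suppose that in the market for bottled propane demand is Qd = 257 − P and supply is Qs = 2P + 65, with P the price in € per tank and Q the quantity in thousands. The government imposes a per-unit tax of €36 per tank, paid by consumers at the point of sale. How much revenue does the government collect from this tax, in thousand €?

Tax revenue = €6084 thousand.

Without the tax, 257 − P = 2P + 65 gives 3P = 192, so P* = €64 and Q* = 193.
With the tax collected from consumers, demand (in seller-price terms) shifts: Qd = 257 − (P + 36).
New equilibrium: consumers pay €88, producers receive €52, Q = 169. (Wedge: Pb − Ps = 36.)
Revenue = t · Q = 36 · 169 = €6084.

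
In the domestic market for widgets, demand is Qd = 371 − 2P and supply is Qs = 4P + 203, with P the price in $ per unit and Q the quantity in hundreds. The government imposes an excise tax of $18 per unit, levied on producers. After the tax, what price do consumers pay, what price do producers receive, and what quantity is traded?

Consumers pay $40; producers receive $22; quantity = 291.

Without the tax, 371 − 2P = 4P + 203 gives 6P = 168, so P* = $28 and Q* = 315.
With the tax collected from producers, supply shifts: Qs = 4(P − 18) + 203.
New equilibrium: consumers pay $40, producers receive $22, Q = 291. (Wedge: Pb − Ps = 18.)
The less price-elastic side of the market bears the larger share of a per-unit tax.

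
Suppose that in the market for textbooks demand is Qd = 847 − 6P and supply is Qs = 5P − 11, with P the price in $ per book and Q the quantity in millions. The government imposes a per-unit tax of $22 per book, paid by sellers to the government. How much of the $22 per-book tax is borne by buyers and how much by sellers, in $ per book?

Buyers bear $10 per book; sellers bear $12 per book.

Before the tax: set 847 − 6P = 5P − 11 → P* = $78, Q* = 379.
With the tax collected from sellers, supply shifts: Qs = 5(P − 22) − 11.
New equilibrium: buyers pay $88, sellers receive $66, Q = 319. (Wedge: Pb − Ps = 22.)
Burden on buyers: $10; on sellers: $12. (They sum to $22.)
The less price-elastic side of the market bears the larger share of a per-unit tax.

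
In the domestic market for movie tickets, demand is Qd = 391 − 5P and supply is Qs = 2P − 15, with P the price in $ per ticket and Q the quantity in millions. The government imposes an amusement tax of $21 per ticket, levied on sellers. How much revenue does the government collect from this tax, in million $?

Without the tax, 391 − 5P = 2P − 15 gives 7P = 406, so P* = $58 and Q* = 101.
With the tax collected from sellers, supply shifts: Qs = 2(P − 21) − 15.
New equilibrium: buyers pay $64, sellers receive $43, Q = 71. (Wedge: Pb − Ps = 21.)
Revenue = t · Q = 21 · 71 = $1491.

Tax revenue = $1491 million.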